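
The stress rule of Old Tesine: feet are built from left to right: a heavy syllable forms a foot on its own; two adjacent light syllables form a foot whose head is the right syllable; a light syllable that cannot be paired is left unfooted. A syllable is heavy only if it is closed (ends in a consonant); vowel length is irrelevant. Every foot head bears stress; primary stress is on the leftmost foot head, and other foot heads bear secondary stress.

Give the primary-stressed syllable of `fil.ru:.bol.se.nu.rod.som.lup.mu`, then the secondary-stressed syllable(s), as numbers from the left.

primary 1, secondary 3, 5, 6, 7, 8

Weights: 1 fil H, 2 ru: L, 3 bol H, 4 se L, 5 nu L, 6 rod H, 7 som H, 8 lup H, 9 mu L.
Parse left to right (heavy = foot alone; LL = one foot; stranded L unfooted): (ˈfil) ru: (ˈbol) (se.ˈnu) (ˈrod) (ˈsom) (ˈlup) mu.
Foot heads: 1, 3, 5, 6, 7, 8.
Primary stress on the leftmost head = syllable 1.
Secondary stress on 3, 5, 6, 7, 8: ˈfil.ru:.ˌbol.se.ˌnu.ˌrod.ˌsom.ˌlup.mu.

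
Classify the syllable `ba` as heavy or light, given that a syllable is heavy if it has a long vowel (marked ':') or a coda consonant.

`ba`: short vowel, open (no coda). Short vowel, open → light.

light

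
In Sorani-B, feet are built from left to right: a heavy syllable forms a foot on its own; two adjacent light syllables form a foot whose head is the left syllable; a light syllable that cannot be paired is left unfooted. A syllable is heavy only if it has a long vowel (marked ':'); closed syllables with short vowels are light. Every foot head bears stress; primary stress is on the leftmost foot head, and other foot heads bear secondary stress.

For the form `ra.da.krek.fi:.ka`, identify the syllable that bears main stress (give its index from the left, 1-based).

Weights: 1 ra L, 2 da L, 3 krek L, 4 fi: H, 5 ka L.
Parse left to right (heavy = foot alone; LL = one foot; stranded L unfooted): (ˈra.da) krek (ˈfi:) ka.
Foot heads: 1, 4.
Primary stress on the leftmost head = syllable 1.
Primary stress: syllable 1 → ˈra.da.krek.fi:.ka.

1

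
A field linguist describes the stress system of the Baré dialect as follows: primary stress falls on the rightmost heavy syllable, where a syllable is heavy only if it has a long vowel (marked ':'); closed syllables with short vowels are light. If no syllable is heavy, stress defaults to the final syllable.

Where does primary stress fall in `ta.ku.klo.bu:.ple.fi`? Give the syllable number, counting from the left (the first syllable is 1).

Weights: 1 ta L, 2 ku L, 3 klo L, 4 bu: H, 5 ple L, 6 fi L.
Heavy syllables in the domain: 4. The rightmost is syllable 4 (bu:).
Primary stress: syllable 4 → ta.ku.klo.ˈbu:.ple.fi.

4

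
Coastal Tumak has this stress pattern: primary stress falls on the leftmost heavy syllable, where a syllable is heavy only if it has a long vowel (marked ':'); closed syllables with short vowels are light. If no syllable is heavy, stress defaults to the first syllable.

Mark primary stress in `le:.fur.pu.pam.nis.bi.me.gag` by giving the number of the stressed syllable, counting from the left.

Weights: 1 le: H, 2 fur L, 3 pu L, 4 pam L, 5 nis L, 6 bi L, 7 me L, 8 gag L.
Heavy syllables in the domain: 1. The leftmost is syllable 1 (le:).
Primary stress: syllable 1 → ˈle:.fur.pu.pam.nis.bi.me.gag.

1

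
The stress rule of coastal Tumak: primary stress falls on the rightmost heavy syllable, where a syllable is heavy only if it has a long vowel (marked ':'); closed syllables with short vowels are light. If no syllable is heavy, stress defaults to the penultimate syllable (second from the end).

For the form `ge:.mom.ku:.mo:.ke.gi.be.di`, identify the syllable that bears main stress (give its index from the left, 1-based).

Weights: 1 ge: H, 2 mom L, 3 ku: H, 4 mo: H, 5 ke L, 6 gi L, 7 be L, 8 di L.
Heavy syllables in the domain: 1, 3, 4. The rightmost is syllable 4 (mo:).
Primary stress: syllable 4 → ge:.mom.ku:.ˈmo:.ke.gi.be.di.

4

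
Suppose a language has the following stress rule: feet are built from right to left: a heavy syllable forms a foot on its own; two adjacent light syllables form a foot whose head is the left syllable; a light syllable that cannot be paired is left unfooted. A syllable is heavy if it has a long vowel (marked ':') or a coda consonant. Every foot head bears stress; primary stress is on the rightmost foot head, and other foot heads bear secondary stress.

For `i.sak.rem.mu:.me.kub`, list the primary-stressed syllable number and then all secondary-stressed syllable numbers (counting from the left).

primary 6, secondary 2, 3, 4

Weights: 1 i L, 2 sak H, 3 rem H, 4 mu: H, 5 me L, 6 kub H.
Parse right to left (heavy = foot alone; LL = one foot; stranded L unfooted): i (ˈsak) (ˈrem) (ˈmu:) me (ˈkub).
Foot heads: 2, 3, 4, 6.
Primary stress on the rightmost head = syllable 6.
Secondary stress on 2, 3, 4: i.ˌsak.ˌrem.ˌmu:.me.ˈkub.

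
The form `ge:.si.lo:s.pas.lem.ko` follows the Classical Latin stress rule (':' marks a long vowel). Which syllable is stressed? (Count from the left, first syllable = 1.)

5

Classical Latin: stress the penult if heavy (long vowel or closed), else the antepenult.
Weights: 4 pas H, 5 lem H, 6 ko L.
The penult (syllable 5, lem) is heavy, so it takes stress.
Stress on syllable 5: ge:.si.lo:s.pas.ˈlem.ko.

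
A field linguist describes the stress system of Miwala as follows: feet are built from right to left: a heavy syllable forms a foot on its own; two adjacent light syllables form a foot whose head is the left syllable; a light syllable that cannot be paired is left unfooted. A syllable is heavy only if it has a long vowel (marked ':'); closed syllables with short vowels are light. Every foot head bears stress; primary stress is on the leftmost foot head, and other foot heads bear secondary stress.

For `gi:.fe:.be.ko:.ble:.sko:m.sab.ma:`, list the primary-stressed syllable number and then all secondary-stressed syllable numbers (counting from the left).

primary 1, secondary 2, 4, 5, 6, 8

Weights: 1 gi: H, 2 fe: H, 3 be L, 4 ko: H, 5 ble: H, 6 sko:m H, 7 sab L, 8 ma: H.
Parse right to left (heavy = foot alone; LL = one foot; stranded L unfooted): (ˈgi:) (ˈfe:) be (ˈko:) (ˈble:) (ˈsko:m) sab (ˈma:).
Foot heads: 1, 2, 4, 5, 6, 8.
Primary stress on the leftmost head = syllable 1.
Secondary stress on 2, 4, 5, 6, 8: ˈgi:.ˌfe:.be.ˌko:.ˌble:.ˌsko:m.sab.ˌma:.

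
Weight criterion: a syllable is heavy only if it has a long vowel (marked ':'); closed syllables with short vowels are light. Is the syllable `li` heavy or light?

light

`li`: short vowel, open (no coda). Short vowel → light.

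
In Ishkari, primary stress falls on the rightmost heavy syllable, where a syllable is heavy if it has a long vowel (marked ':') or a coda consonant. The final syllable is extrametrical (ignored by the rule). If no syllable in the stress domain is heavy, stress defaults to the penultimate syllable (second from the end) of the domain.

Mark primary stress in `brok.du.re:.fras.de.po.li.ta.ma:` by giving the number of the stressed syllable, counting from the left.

4

The final syllable (9, ma:) is extrametrical; the stress domain is syllables 1–8.
Weights: 1 brok H, 2 du L, 3 re: H, 4 fras H, 5 de L, 6 po L, 7 li L, 8 ta L.
Heavy syllables in the domain: 1, 3, 4. The rightmost is syllable 4 (fras).
Primary stress: syllable 4 → brok.du.re:.ˈfras.de.po.li.ta.ma:.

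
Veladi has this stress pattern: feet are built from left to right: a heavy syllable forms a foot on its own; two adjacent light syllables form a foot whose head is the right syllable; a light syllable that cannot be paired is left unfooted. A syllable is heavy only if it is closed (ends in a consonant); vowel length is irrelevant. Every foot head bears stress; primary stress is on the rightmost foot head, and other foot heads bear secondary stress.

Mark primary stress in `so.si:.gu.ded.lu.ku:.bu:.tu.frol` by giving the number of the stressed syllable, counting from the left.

Weights: 1 so L, 2 si: L, 3 gu L, 4 ded H, 5 lu L, 6 ku: L, 7 bu: L, 8 tu L, 9 frol H.
Parse left to right (heavy = foot alone; LL = one foot; stranded L unfooted): (so.ˈsi:) gu (ˈded) (lu.ˈku:) (bu:.ˈtu) (ˈfrol).
Foot heads: 2, 4, 6, 8, 9.
Primary stress on the rightmost head = syllable 9.
Primary stress: syllable 9 → so.si:.gu.ded.lu.ku:.bu:.tu.ˈfrol.

9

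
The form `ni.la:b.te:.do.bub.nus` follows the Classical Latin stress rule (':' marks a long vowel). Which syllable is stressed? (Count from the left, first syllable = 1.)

5

Classical Latin: stress the penult if heavy (long vowel or closed), else the antepenult.
Weights: 4 do L, 5 bub H, 6 nus H.
The penult (syllable 5, bub) is heavy, so it takes stress.
Stress on syllable 5: ni.la:b.te:.do.ˈbub.nus.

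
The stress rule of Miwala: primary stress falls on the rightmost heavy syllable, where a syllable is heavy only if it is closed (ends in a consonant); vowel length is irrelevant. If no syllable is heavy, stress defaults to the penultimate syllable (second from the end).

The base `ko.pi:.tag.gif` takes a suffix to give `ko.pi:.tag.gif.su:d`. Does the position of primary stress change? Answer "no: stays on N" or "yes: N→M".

Base `ko.pi:.tag.gif` (4 syllables):
  Weights: 1 ko L, 2 pi: L, 3 tag H, 4 gif H.
  Heavy syllables in the domain: 3, 4. The rightmost is syllable 4 (gif).
  → primary stress on syllable 4.
Suffixed `ko.pi:.tag.gif.su:d` (5 syllables):
  Weights: 1 ko L, 2 pi: L, 3 tag H, 4 gif H, 5 su:d H.
  Heavy syllables in the domain: 3, 4, 5. The rightmost is syllable 5 (su:d).
  → primary stress on syllable 5.

yes: 4→5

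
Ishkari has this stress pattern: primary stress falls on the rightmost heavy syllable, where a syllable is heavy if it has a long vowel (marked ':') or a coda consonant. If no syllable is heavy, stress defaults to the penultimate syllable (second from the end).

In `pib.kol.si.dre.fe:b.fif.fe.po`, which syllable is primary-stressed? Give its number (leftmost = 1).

6

Weights: 1 pib H, 2 kol H, 3 si L, 4 dre L, 5 fe:b H, 6 fif H, 7 fe L, 8 po L.
Heavy syllables in the domain: 1, 2, 5, 6. The rightmost is syllable 6 (fif).
Primary stress: syllable 6 → pib.kol.si.dre.fe:b.ˈfif.fe.po.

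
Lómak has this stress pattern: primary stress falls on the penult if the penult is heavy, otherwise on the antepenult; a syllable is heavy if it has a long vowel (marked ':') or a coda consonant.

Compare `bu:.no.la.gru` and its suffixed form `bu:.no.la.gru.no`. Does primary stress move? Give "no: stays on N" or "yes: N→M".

Base `bu:.no.la.gru` (4 syllables):
  Weights: 2 no L, 3 la L, 4 gru L.
  The penult (syllable 3, la) is light, so stress falls on the antepenult (syllable 2, no).
  → primary stress on syllable 2.
Suffixed `bu:.no.la.gru.no` (5 syllables):
  Weights: 3 la L, 4 gru L, 5 no L.
  The penult (syllable 4, gru) is light, so stress falls on the antepenult (syllable 3, la).
  → primary stress on syllable 3.

yes: 2→3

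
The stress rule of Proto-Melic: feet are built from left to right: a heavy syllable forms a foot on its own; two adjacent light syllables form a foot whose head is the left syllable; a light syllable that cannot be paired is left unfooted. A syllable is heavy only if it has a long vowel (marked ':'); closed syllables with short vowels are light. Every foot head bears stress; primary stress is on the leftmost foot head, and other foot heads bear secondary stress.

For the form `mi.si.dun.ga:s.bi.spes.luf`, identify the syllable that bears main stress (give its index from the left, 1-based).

Weights: 1 mi L, 2 si L, 3 dun L, 4 ga:s H, 5 bi L, 6 spes L, 7 luf L.
Parse left to right (heavy = foot alone; LL = one foot; stranded L unfooted): (ˈmi.si) dun (ˈga:s) (ˈbi.spes) luf.
Foot heads: 1, 4, 5.
Primary stress on the leftmost head = syllable 1.
Primary stress: syllable 1 → ˈmi.si.dun.ga:s.bi.spes.luf.

1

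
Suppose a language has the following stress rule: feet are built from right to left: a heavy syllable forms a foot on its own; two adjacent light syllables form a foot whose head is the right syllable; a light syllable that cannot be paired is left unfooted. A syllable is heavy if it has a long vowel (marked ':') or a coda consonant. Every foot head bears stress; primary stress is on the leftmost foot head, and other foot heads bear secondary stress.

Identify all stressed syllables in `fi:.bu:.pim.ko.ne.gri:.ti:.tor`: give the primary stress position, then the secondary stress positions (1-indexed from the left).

Weights: 1 fi: H, 2 bu: H, 3 pim H, 4 ko L, 5 ne L, 6 gri: H, 7 ti: H, 8 tor H.
Parse right to left (heavy = foot alone; LL = one foot; stranded L unfooted): (ˈfi:) (ˈbu:) (ˈpim) (ko.ˈne) (ˈgri:) (ˈti:) (ˈtor).
Foot heads: 1, 2, 3, 5, 6, 7, 8.
Primary stress on the leftmost head = syllable 1.
Secondary stress on 2, 3, 5, 6, 7, 8: ˈfi:.ˌbu:.ˌpim.ko.ˌne.ˌgri:.ˌti:.ˌtor.

primary 1, secondary 2, 3, 5, 6, 7, 8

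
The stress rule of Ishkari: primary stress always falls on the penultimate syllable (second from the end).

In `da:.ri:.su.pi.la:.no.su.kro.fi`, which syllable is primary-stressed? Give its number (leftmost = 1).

8

The word has 9 syllables; the penultimate syllable (second from the end) is syllable 8 (kro).
Primary stress: syllable 8 → da:.ri:.su.pi.la:.no.su.ˈkro.fi.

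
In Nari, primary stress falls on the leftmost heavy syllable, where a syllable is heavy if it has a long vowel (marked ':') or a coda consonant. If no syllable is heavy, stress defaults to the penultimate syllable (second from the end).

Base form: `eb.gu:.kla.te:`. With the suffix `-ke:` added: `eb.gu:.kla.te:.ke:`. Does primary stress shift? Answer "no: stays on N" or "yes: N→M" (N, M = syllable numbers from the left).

no: stays on 1

Base `eb.gu:.kla.te:` (4 syllables):
  Weights: 1 eb H, 2 gu: H, 3 kla L, 4 te: H.
  Heavy syllables in the domain: 1, 2, 4. The leftmost is syllable 1 (eb).
  → primary stress on syllable 1.
Suffixed `eb.gu:.kla.te:.ke:` (5 syllables):
  Weights: 1 eb H, 2 gu: H, 3 kla L, 4 te: H, 5 ke: H.
  Heavy syllables in the domain: 1, 2, 4, 5. The leftmost is syllable 1 (eb).
  → primary stress on syllable 1.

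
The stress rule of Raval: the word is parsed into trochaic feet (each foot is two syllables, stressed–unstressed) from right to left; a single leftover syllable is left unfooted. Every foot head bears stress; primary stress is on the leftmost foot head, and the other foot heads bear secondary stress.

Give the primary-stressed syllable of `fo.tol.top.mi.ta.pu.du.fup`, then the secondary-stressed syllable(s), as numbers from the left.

Parse right to left into trochaic (ˈσσ) feet: (ˈfo.tol) (ˈtop.mi) (ˈta.pu) (ˈdu.fup).
Foot heads (stressed positions): 1, 3, 5, 7.
End Rule Leftmost: primary stress on the leftmost head = syllable 1.
Secondary stress on 3, 5, 7: ˈfo.tol.ˌtop.mi.ˌta.pu.ˌdu.fup.

primary 1, secondary 3, 5, 7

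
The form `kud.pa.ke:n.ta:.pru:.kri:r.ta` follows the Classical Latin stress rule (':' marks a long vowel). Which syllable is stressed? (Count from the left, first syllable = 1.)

Classical Latin: stress the penult if heavy (long vowel or closed), else the antepenult.
Weights: 5 pru: H, 6 kri:r H, 7 ta L.
The penult (syllable 6, kri:r) is heavy, so it takes stress.
Stress on syllable 6: kud.pa.ke:n.ta:.pru:.ˈkri:r.ta.

6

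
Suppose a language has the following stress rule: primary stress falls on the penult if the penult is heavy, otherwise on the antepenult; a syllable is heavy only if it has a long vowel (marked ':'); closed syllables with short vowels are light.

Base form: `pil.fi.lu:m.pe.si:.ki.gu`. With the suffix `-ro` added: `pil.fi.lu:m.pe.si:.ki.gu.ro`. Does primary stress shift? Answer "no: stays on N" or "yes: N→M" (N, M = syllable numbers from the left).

yes: 5→6

Base `pil.fi.lu:m.pe.si:.ki.gu` (7 syllables):
  Weights: 5 si: H, 6 ki L, 7 gu L.
  The penult (syllable 6, ki) is light, so stress falls on the antepenult (syllable 5, si:).
  → primary stress on syllable 5.
Suffixed `pil.fi.lu:m.pe.si:.ki.gu.ro` (8 syllables):
  Weights: 6 ki L, 7 gu L, 8 ro L.
  The penult (syllable 7, gu) is light, so stress falls on the antepenult (syllable 6, ki).
  → primary stress on syllable 6.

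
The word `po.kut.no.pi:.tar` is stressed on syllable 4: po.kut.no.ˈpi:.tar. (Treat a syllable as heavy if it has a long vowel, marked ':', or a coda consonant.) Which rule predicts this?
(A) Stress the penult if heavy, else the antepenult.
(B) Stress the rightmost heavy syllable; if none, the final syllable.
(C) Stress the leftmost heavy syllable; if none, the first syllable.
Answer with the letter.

Rule A → syllable 4 ✓.
Rule B → syllable 5 (observed: 4).
Rule C → syllable 2 (observed: 4).

A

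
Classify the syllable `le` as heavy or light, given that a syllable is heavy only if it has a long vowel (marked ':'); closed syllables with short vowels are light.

light

`le`: short vowel, open (no coda). Short vowel → light.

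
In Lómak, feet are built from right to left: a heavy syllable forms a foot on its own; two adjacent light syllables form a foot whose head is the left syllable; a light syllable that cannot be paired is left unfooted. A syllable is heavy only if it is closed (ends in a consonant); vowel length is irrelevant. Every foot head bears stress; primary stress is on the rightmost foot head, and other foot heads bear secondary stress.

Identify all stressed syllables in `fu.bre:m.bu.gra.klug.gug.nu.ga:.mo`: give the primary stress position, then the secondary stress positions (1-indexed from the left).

Weights: 1 fu L, 2 bre:m H, 3 bu L, 4 gra L, 5 klug H, 6 gug H, 7 nu L, 8 ga: L, 9 mo L.
Parse right to left (heavy = foot alone; LL = one foot; stranded L unfooted): fu (ˈbre:m) (ˈbu.gra) (ˈklug) (ˈgug) nu (ˈga:.mo).
Foot heads: 2, 3, 5, 6, 8.
Primary stress on the rightmost head = syllable 8.
Secondary stress on 2, 3, 5, 6: fu.ˌbre:m.ˌbu.gra.ˌklug.ˌgug.nu.ˈga:.mo.

primary 8, secondary 2, 3, 5, 6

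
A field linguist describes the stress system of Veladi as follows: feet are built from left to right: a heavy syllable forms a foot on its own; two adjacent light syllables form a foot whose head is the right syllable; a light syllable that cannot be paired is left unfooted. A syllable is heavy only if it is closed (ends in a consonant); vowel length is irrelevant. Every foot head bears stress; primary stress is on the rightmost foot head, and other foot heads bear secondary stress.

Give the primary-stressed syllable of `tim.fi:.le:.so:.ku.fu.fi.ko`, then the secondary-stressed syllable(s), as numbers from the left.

primary 7, secondary 1, 3, 5

Weights: 1 tim H, 2 fi: L, 3 le: L, 4 so: L, 5 ku L, 6 fu L, 7 fi L, 8 ko L.
Parse left to right (heavy = foot alone; LL = one foot; stranded L unfooted): (ˈtim) (fi:.ˈle:) (so:.ˈku) (fu.ˈfi) ko.
Foot heads: 1, 3, 5, 7.
Primary stress on the rightmost head = syllable 7.
Secondary stress on 1, 3, 5: ˌtim.fi:.ˌle:.so:.ˌku.fu.ˈfi.ko.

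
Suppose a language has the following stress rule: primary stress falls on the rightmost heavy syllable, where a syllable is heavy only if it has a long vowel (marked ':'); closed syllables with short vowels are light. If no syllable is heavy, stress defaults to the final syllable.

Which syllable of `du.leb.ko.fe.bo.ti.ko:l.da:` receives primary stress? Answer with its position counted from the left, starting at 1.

8

Weights: 1 du L, 2 leb L, 3 ko L, 4 fe L, 5 bo L, 6 ti L, 7 ko:l H, 8 da: H.
Heavy syllables in the domain: 7, 8. The rightmost is syllable 8 (da:).
Primary stress: syllable 8 → du.leb.ko.fe.bo.ti.ko:l.ˈda:.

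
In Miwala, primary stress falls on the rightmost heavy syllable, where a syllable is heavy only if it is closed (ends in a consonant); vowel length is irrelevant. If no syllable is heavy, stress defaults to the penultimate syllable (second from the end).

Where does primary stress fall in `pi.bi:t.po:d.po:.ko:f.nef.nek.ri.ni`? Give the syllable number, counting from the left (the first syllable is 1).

Weights: 1 pi L, 2 bi:t H, 3 po:d H, 4 po: L, 5 ko:f H, 6 nef H, 7 nek H, 8 ri L, 9 ni L.
Heavy syllables in the domain: 2, 3, 5, 6, 7. The rightmost is syllable 7 (nek).
Primary stress: syllable 7 → pi.bi:t.po:d.po:.ko:f.nef.ˈnek.ri.ni.

7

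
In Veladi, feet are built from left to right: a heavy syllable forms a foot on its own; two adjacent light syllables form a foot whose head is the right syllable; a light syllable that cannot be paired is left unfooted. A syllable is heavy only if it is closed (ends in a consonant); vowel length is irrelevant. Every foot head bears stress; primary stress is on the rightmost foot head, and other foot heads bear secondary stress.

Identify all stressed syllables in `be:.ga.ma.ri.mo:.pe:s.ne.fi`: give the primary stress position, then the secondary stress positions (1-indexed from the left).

Weights: 1 be: L, 2 ga L, 3 ma L, 4 ri L, 5 mo: L, 6 pe:s H, 7 ne L, 8 fi L.
Parse left to right (heavy = foot alone; LL = one foot; stranded L unfooted): (be:.ˈga) (ma.ˈri) mo: (ˈpe:s) (ne.ˈfi).
Foot heads: 2, 4, 6, 8.
Primary stress on the rightmost head = syllable 8.
Secondary stress on 2, 4, 6: be:.ˌga.ma.ˌri.mo:.ˌpe:s.ne.ˈfi.

primary 8, secondary 2, 4, 6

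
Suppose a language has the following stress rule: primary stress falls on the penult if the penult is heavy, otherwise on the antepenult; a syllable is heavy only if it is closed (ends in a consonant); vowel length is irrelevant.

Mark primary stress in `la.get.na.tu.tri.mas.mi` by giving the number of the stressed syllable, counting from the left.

6

Weights: 5 tri L, 6 mas H, 7 mi L.
The penult (syllable 6, mas) is heavy, so it takes stress.
Primary stress: syllable 6 → la.get.na.tu.tri.ˈmas.mi.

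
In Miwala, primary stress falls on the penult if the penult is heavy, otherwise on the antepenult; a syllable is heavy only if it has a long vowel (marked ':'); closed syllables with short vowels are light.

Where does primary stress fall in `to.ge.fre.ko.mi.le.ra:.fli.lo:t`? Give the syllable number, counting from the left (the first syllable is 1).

7

Weights: 7 ra: H, 8 fli L, 9 lo:t H.
The penult (syllable 8, fli) is light, so stress falls on the antepenult (syllable 7, ra:).
Primary stress: syllable 7 → to.ge.fre.ko.mi.le.ˈra:.fli.lo:t.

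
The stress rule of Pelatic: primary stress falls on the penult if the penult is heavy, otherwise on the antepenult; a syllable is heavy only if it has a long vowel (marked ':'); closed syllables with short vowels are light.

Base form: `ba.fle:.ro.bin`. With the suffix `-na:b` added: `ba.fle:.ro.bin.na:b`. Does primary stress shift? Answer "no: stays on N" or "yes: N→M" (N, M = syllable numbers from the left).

yes: 2→3

Base `ba.fle:.ro.bin` (4 syllables):
  Weights: 2 fle: H, 3 ro L, 4 bin L.
  The penult (syllable 3, ro) is light, so stress falls on the antepenult (syllable 2, fle:).
  → primary stress on syllable 2.
Suffixed `ba.fle:.ro.bin.na:b` (5 syllables):
  Weights: 3 ro L, 4 bin L, 5 na:b H.
  The penult (syllable 4, bin) is light, so stress falls on the antepenult (syllable 3, ro).
  → primary stress on syllable 3.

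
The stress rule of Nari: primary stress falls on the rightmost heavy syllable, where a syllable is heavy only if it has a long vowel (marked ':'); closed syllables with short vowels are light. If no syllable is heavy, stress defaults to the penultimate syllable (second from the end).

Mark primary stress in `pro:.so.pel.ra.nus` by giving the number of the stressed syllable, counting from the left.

Weights: 1 pro: H, 2 so L, 3 pel L, 4 ra L, 5 nus L.
Heavy syllables in the domain: 1. The rightmost is syllable 1 (pro:).
Primary stress: syllable 1 → ˈpro:.so.pel.ra.nus.

1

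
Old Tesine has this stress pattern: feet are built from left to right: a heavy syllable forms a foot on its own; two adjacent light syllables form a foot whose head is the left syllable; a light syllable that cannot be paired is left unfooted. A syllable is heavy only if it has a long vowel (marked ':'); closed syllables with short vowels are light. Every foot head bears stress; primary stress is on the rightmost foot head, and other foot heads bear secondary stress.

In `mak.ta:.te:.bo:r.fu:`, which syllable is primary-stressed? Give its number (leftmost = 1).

5

Weights: 1 mak L, 2 ta: H, 3 te: H, 4 bo:r H, 5 fu: H.
Parse left to right (heavy = foot alone; LL = one foot; stranded L unfooted): mak (ˈta:) (ˈte:) (ˈbo:r) (ˈfu:).
Foot heads: 2, 3, 4, 5.
Primary stress on the rightmost head = syllable 5.
Primary stress: syllable 5 → mak.ta:.te:.bo:r.ˈfu:.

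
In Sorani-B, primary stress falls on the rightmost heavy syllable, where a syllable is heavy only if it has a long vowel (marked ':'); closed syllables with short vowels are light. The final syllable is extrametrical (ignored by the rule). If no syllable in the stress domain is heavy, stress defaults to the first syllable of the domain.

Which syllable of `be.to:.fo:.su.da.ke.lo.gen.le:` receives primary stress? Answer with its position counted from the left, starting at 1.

3

The final syllable (9, le:) is extrametrical; the stress domain is syllables 1–8.
Weights: 1 be L, 2 to: H, 3 fo: H, 4 su L, 5 da L, 6 ke L, 7 lo L, 8 gen L.
Heavy syllables in the domain: 2, 3. The rightmost is syllable 3 (fo:).
Primary stress: syllable 3 → be.to:.ˈfo:.su.da.ke.lo.gen.le:.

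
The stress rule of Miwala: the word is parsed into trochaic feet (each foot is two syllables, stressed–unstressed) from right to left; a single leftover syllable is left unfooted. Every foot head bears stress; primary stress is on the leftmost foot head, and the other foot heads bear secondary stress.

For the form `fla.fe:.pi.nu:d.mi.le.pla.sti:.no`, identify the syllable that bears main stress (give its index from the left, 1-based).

2

Parse right to left into trochaic (ˈσσ) feet: fla (ˈfe:.pi) (ˈnu:d.mi) (ˈle.pla) (ˈsti:.no). Syllable 1 is left unfooted.
Foot heads (stressed positions): 2, 4, 6, 8.
End Rule Leftmost: primary stress on the leftmost head = syllable 2.
Primary stress: syllable 2 → fla.ˈfe:.pi.nu:d.mi.le.pla.sti:.no.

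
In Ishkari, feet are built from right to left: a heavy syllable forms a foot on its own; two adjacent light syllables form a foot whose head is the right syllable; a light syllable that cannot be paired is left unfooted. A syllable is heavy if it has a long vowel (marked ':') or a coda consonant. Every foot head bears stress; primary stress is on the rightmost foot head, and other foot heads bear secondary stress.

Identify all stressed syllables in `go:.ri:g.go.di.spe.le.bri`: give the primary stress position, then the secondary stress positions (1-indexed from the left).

Weights: 1 go: H, 2 ri:g H, 3 go L, 4 di L, 5 spe L, 6 le L, 7 bri L.
Parse right to left (heavy = foot alone; LL = one foot; stranded L unfooted): (ˈgo:) (ˈri:g) go (di.ˈspe) (le.ˈbri).
Foot heads: 1, 2, 5, 7.
Primary stress on the rightmost head = syllable 7.
Secondary stress on 1, 2, 5: ˌgo:.ˌri:g.go.di.ˌspe.le.ˈbri.

primary 7, secondary 1, 2, 5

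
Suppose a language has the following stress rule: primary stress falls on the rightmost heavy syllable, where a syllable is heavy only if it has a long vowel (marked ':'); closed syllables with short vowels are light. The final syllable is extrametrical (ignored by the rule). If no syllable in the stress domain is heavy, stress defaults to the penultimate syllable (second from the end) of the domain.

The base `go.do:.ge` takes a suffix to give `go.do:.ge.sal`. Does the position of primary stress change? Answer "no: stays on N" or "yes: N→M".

no: stays on 2

Base `go.do:.ge` (3 syllables):
  The final syllable (3, ge) is extrametrical; the stress domain is syllables 1–2.
  Weights: 1 go L, 2 do: H.
  Heavy syllables in the domain: 2. The rightmost is syllable 2 (do:).
  → primary stress on syllable 2.
Suffixed `go.do:.ge.sal` (4 syllables):
  The final syllable (4, sal) is extrametrical; the stress domain is syllables 1–3.
  Weights: 1 go L, 2 do: H, 3 ge L.
  Heavy syllables in the domain: 2. The rightmost is syllable 2 (do:).
  → primary stress on syllable 2.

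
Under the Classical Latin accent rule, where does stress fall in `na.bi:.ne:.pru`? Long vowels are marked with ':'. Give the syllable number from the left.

3

Classical Latin: stress the penult if heavy (long vowel or closed), else the antepenult.
Weights: 2 bi: H, 3 ne: H, 4 pru L.
The penult (syllable 3, ne:) is heavy, so it takes stress.
Stress on syllable 3: na.bi:.ˈne:.pru.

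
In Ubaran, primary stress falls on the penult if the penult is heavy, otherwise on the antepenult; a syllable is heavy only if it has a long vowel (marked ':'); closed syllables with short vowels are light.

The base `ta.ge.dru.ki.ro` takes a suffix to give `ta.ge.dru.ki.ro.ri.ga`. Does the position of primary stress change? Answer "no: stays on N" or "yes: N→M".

Base `ta.ge.dru.ki.ro` (5 syllables):
  Weights: 3 dru L, 4 ki L, 5 ro L.
  The penult (syllable 4, ki) is light, so stress falls on the antepenult (syllable 3, dru).
  → primary stress on syllable 3.
Suffixed `ta.ge.dru.ki.ro.ri.ga` (7 syllables):
  Weights: 5 ro L, 6 ri L, 7 ga L.
  The penult (syllable 6, ri) is light, so stress falls on the antepenult (syllable 5, ro).
  → primary stress on syllable 5.

yes: 3→5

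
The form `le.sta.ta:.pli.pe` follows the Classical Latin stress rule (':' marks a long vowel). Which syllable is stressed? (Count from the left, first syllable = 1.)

Classical Latin: stress the penult if heavy (long vowel or closed), else the antepenult.
Weights: 3 ta: H, 4 pli L, 5 pe L.
The penult (syllable 4, pli) is light, so stress falls on the antepenult (syllable 3, ta:).
Stress on syllable 3: le.sta.ˈta:.pli.pe.

3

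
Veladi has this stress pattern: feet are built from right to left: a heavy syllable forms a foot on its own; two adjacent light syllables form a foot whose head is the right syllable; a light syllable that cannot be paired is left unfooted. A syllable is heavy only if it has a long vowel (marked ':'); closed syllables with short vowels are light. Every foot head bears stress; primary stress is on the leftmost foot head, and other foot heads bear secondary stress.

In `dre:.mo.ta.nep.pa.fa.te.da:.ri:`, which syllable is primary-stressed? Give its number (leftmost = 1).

Weights: 1 dre: H, 2 mo L, 3 ta L, 4 nep L, 5 pa L, 6 fa L, 7 te L, 8 da: H, 9 ri: H.
Parse right to left (heavy = foot alone; LL = one foot; stranded L unfooted): (ˈdre:) (mo.ˈta) (nep.ˈpa) (fa.ˈte) (ˈda:) (ˈri:).
Foot heads: 1, 3, 5, 7, 8, 9.
Primary stress on the leftmost head = syllable 1.
Primary stress: syllable 1 → ˈdre:.mo.ta.nep.pa.fa.te.da:.ri:.

1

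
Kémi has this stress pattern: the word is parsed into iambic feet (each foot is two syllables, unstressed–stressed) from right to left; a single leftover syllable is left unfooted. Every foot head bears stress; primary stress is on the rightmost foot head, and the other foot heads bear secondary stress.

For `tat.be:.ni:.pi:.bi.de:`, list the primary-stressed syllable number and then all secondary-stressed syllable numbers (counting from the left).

primary 6, secondary 2, 4

Parse right to left into iambic (σˈσ) feet: (tat.ˈbe:) (ni:.ˈpi:) (bi.ˈde:).
Foot heads (stressed positions): 2, 4, 6.
End Rule Rightmost: primary stress on the rightmost head = syllable 6.
Secondary stress on 2, 4: tat.ˌbe:.ni:.ˌpi:.bi.ˈde:.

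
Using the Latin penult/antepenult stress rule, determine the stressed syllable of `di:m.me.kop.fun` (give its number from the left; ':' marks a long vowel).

3

Classical Latin: stress the penult if heavy (long vowel or closed), else the antepenult.
Weights: 2 me L, 3 kop H, 4 fun H.
The penult (syllable 3, kop) is heavy, so it takes stress.
Stress on syllable 3: di:m.me.ˈkop.fun.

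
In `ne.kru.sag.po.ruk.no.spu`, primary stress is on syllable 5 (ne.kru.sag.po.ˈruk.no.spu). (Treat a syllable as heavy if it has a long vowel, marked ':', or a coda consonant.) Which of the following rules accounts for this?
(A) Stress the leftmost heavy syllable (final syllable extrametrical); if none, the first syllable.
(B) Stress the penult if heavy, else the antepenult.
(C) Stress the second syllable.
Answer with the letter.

Rule A → syllable 3 (observed: 5).
Rule B → syllable 5 ✓.
Rule C → syllable 2 (observed: 5).

B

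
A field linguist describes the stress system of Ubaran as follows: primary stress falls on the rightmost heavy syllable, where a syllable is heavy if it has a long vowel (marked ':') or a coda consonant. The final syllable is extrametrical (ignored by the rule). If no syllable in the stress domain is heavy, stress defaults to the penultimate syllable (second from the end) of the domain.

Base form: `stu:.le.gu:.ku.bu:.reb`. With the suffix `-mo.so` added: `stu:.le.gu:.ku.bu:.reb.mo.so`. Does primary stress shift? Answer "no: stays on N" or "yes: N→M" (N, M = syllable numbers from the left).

yes: 5→6

Base `stu:.le.gu:.ku.bu:.reb` (6 syllables):
  The final syllable (6, reb) is extrametrical; the stress domain is syllables 1–5.
  Weights: 1 stu: H, 2 le L, 3 gu: H, 4 ku L, 5 bu: H.
  Heavy syllables in the domain: 1, 3, 5. The rightmost is syllable 5 (bu:).
  → primary stress on syllable 5.
Suffixed `stu:.le.gu:.ku.bu:.reb.mo.so` (8 syllables):
  The final syllable (8, so) is extrametrical; the stress domain is syllables 1–7.
  Weights: 1 stu: H, 2 le L, 3 gu: H, 4 ku L, 5 bu: H, 6 reb H, 7 mo L.
  Heavy syllables in the domain: 1, 3, 5, 6. The rightmost is syllable 6 (reb).
  → primary stress on syllable 6.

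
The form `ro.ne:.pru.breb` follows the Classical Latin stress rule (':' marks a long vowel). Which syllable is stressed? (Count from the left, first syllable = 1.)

Classical Latin: stress the penult if heavy (long vowel or closed), else the antepenult.
Weights: 2 ne: H, 3 pru L, 4 breb H.
The penult (syllable 3, pru) is light, so stress falls on the antepenult (syllable 2, ne:).
Stress on syllable 2: ro.ˈne:.pru.breb.

2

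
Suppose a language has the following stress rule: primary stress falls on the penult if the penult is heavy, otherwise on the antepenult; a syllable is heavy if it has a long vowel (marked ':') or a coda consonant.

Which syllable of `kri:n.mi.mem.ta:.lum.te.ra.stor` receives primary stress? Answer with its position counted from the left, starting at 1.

6

Weights: 6 te L, 7 ra L, 8 stor H.
The penult (syllable 7, ra) is light, so stress falls on the antepenult (syllable 6, te).
Primary stress: syllable 6 → kri:n.mi.mem.ta:.lum.ˈte.ra.stor.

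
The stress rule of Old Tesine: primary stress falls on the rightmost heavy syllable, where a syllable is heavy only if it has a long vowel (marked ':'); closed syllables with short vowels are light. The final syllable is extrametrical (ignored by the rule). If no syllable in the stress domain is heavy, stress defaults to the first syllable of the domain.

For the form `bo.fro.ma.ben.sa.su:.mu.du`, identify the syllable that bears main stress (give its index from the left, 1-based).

The final syllable (8, du) is extrametrical; the stress domain is syllables 1–7.
Weights: 1 bo L, 2 fro L, 3 ma L, 4 ben L, 5 sa L, 6 su: H, 7 mu L.
Heavy syllables in the domain: 6. The rightmost is syllable 6 (su:).
Primary stress: syllable 6 → bo.fro.ma.ben.sa.ˈsu:.mu.du.

6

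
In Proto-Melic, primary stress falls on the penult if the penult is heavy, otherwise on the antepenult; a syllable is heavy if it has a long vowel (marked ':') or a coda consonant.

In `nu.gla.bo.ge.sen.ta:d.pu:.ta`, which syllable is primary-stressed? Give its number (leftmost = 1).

7

Weights: 6 ta:d H, 7 pu: H, 8 ta L.
The penult (syllable 7, pu:) is heavy, so it takes stress.
Primary stress: syllable 7 → nu.gla.bo.ge.sen.ta:d.ˈpu:.ta.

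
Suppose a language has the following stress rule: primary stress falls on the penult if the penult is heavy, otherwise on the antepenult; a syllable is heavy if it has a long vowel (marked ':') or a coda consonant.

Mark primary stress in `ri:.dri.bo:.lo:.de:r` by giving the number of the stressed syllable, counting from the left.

4

Weights: 3 bo: H, 4 lo: H, 5 de:r H.
The penult (syllable 4, lo:) is heavy, so it takes stress.
Primary stress: syllable 4 → ri:.dri.bo:.ˈlo:.de:r.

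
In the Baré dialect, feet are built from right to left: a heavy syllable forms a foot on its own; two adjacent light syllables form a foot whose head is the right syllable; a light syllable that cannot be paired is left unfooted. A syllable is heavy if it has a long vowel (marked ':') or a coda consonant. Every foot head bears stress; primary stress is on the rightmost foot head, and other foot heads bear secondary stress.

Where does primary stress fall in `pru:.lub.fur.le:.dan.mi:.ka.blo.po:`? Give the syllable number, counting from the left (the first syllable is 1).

Weights: 1 pru: H, 2 lub H, 3 fur H, 4 le: H, 5 dan H, 6 mi: H, 7 ka L, 8 blo L, 9 po: H.
Parse right to left (heavy = foot alone; LL = one foot; stranded L unfooted): (ˈpru:) (ˈlub) (ˈfur) (ˈle:) (ˈdan) (ˈmi:) (ka.ˈblo) (ˈpo:).
Foot heads: 1, 2, 3, 4, 5, 6, 8, 9.
Primary stress on the rightmost head = syllable 9.
Primary stress: syllable 9 → pru:.lub.fur.le:.dan.mi:.ka.blo.ˈpo:.

9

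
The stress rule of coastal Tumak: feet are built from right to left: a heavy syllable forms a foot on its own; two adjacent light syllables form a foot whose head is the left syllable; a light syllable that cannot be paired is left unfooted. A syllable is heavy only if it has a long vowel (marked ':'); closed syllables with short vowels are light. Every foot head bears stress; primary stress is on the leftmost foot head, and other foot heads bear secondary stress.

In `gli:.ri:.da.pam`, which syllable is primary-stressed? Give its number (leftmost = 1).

1

Weights: 1 gli: H, 2 ri: H, 3 da L, 4 pam L.
Parse right to left (heavy = foot alone; LL = one foot; stranded L unfooted): (ˈgli:) (ˈri:) (ˈda.pam).
Foot heads: 1, 2, 3.
Primary stress on the leftmost head = syllable 1.
Primary stress: syllable 1 → ˈgli:.ri:.da.pam.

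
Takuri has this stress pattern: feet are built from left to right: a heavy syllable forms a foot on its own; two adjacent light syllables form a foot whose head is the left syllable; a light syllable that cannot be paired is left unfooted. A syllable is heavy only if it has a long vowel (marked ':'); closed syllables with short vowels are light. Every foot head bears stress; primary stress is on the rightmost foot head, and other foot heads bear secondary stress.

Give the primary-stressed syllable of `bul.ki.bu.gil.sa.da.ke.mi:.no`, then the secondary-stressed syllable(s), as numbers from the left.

primary 8, secondary 1, 3, 5

Weights: 1 bul L, 2 ki L, 3 bu L, 4 gil L, 5 sa L, 6 da L, 7 ke L, 8 mi: H, 9 no L.
Parse left to right (heavy = foot alone; LL = one foot; stranded L unfooted): (ˈbul.ki) (ˈbu.gil) (ˈsa.da) ke (ˈmi:) no.
Foot heads: 1, 3, 5, 8.
Primary stress on the rightmost head = syllable 8.
Secondary stress on 1, 3, 5: ˌbul.ki.ˌbu.gil.ˌsa.da.ke.ˈmi:.no.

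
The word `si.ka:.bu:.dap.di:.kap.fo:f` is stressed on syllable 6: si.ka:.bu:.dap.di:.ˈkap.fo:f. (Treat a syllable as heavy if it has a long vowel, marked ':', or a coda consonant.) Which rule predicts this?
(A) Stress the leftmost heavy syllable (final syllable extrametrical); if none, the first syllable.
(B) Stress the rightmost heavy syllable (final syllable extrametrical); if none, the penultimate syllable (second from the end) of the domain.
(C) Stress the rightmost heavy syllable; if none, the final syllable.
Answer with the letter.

B

Rule A → syllable 2 (observed: 6).
Rule B → syllable 6 ✓.
Rule C → syllable 7 (observed: 6).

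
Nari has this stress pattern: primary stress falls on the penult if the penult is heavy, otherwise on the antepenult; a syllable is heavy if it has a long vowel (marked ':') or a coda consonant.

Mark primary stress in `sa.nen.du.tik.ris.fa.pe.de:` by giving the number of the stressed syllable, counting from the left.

6

Weights: 6 fa L, 7 pe L, 8 de: H.
The penult (syllable 7, pe) is light, so stress falls on the antepenult (syllable 6, fa).
Primary stress: syllable 6 → sa.nen.du.tik.ris.ˈfa.pe.de:.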